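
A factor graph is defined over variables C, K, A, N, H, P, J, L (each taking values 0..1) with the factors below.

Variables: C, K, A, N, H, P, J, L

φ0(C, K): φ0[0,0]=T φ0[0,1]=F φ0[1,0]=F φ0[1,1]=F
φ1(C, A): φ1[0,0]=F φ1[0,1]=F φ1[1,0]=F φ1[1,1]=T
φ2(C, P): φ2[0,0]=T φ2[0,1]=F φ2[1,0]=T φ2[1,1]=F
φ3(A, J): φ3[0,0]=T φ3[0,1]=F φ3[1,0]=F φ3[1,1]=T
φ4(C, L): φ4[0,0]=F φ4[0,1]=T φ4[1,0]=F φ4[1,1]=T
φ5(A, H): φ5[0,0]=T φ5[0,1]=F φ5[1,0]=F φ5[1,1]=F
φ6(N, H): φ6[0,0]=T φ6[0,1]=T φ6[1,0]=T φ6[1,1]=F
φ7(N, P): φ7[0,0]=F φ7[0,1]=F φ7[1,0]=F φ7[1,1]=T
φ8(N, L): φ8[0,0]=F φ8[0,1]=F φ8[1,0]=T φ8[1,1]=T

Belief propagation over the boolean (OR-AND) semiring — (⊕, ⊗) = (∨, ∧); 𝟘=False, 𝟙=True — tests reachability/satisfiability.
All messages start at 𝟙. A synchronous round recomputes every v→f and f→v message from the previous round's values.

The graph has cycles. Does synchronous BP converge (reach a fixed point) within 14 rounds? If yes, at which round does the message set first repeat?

init: all messages = 𝟙 over 2 values
r1 m[φ0→C] = [T, F]
r1 m[φ0→K] = [T, F]
r1 m[φ1→C] = [F, T]
r1 m[φ1→A] = [F, T]
r1 m[φ2→C] = [T, T]
r1 m[φ2→P] = [T, F]
r1 m[φ3→A] = [T, T]
r1 m[φ3→J] = [T, T]
r1 m[φ4→C] = [T, T]
r1 m[φ4→L] = [F, T]
r1 m[φ5→A] = [T, F]
r1 m[φ5→H] = [T, F]
r1 m[φ6→N] = [T, T]
r1 m[φ6→H] = [T, T]
r1 m[φ7→N] = [F, T]
r1 m[φ7→P] = [F, T]
r1 m[φ8→N] = [F, T]
r1 m[φ8→L] = [T, T]
r1 m[C→φ0] = [T, T]
r1 m[C→φ1] = [T, T]
r1 m[C→φ2] = [T, T]
r1 m[C→φ4] = [T, T]
r1 m[K→φ0] = [T, T]
r1 m[A→φ1] = [T, T]
r1 m[A→φ3] = [T, T]
r1 m[A→φ5] = [T, T]
r1 m[N→φ6] = [T, T]
r1 m[N→φ7] = [T, T]
r1 m[N→φ8] = [T, T]
r1 m[H→φ5] = [T, T]
r1 m[H→φ6] = [T, T]
r1 m[P→φ2] = [T, T]
r1 m[P→φ7] = [T, T]
r1 m[J→φ3] = [T, T]
r1 m[L→φ4] = [T, T]
r1 m[L→φ8] = [T, T]
r2 m[φ0→C] = [T, F]
r2 m[φ0→K] = [T, F]
r2 m[φ1→C] = [F, T]
r2 m[φ1→A] = [F, T]
r2 m[φ2→C] = [T, T]
r2 m[φ2→P] = [T, F]
r2 m[φ3→A] = [T, T]
r2 m[φ3→J] = [T, T]
r2 m[φ4→C] = [T, T]
r2 m[φ4→L] = [F, T]
r2 m[φ5→A] = [T, F]
r2 m[φ5→H] = [T, F]
r2 m[φ6→N] = [T, T]
r2 m[φ6→H] = [T, T]
r2 m[φ7→N] = [F, T]
r2 m[φ7→P] = [F, T]
r2 m[φ8→N] = [F, T]
r2 m[φ8→L] = [T, T]
r2 m[C→φ0] = [F, T]
r2 m[C→φ1] = [T, F]
r2 m[C→φ2] = [F, F]
r2 m[C→φ4] = [F, F]
r2 m[K→φ0] = [T, T]
r2 m[A→φ1] = [T, F]
r2 m[A→φ3] = [F, F]
r2 m[A→φ5] = [F, T]
r2 m[N→φ6] = [F, T]
r2 m[N→φ7] = [F, T]
r2 m[N→φ8] = [F, T]
r2 m[H→φ5] = [T, T]
r2 m[H→φ6] = [T, F]
r2 m[P→φ2] = [F, T]
r2 m[P→φ7] = [T, F]
r2 m[J→φ3] = [T, T]
r2 m[L→φ4] = [T, T]
r2 m[L→φ8] = [F, T]
r3 m[φ0→C] = [T, F]
r3 m[φ0→K] = [F, F]
r3 m[φ1→C] = [F, F]
r3 m[φ1→A] = [F, F]
r3 m[φ2→C] = [F, F]
r3 m[φ2→P] = [F, F]
r3 m[φ3→A] = [T, T]
r3 m[φ3→J] = [F, F]
r3 m[φ4→C] = [T, T]
r3 m[φ4→L] = [F, F]
r3 m[φ5→A] = [T, F]
r3 m[φ5→H] = [F, F]
r3 m[φ6→N] = [T, T]
r3 m[φ6→H] = [T, F]
r3 m[φ7→N] = [F, F]
r3 m[φ7→P] = [F, T]
r3 m[φ8→N] = [F, T]
r3 m[φ8→L] = [T, T]
r3 m[C→φ0] = [F, T]
r3 m[C→φ1] = [T, F]
r3 m[C→φ2] = [F, F]
r3 m[C→φ4] = [F, F]
r3 m[K→φ0] = [T, T]
r3 m[A→φ1] = [T, F]
r3 m[A→φ3] = [F, F]
r3 m[A→φ5] = [F, T]
r3 m[N→φ6] = [F, T]
r3 m[N→φ7] = [F, T]
r3 m[N→φ8] = [F, T]
r3 m[H→φ5] = [T, T]
r3 m[H→φ6] = [T, F]
r3 m[P→φ2] = [F, T]
r3 m[P→φ7] = [T, F]
r3 m[J→φ3] = [T, T]
r3 m[L→φ4] = [T, T]
r3 m[L→φ8] = [F, T]
r4 m[φ0→C] = [T, F]
r4 m[φ0→K] = [F, F]
r4 m[φ1→C] = [F, F]
r4 m[φ1→A] = [F, F]
r4 m[φ2→C] = [F, F]
r4 m[φ2→P] = [F, F]
r4 m[φ3→A] = [T, T]
r4 m[φ3→J] = [F, F]
r4 m[φ4→C] = [T, T]
r4 m[φ4→L] = [F, F]
r4 m[φ5→A] = [T, F]
r4 m[φ5→H] = [F, F]
r4 m[φ6→N] = [T, T]
r4 m[φ6→H] = [T, F]
r4 m[φ7→N] = [F, F]
r4 m[φ7→P] = [F, T]
r4 m[φ8→N] = [F, T]
r4 m[φ8→L] = [T, T]
r4 m[C→φ0] = [F, F]
r4 m[C→φ1] = [F, F]
r4 m[C→φ2] = [F, F]
r4 m[C→φ4] = [F, F]
r4 m[K→φ0] = [T, T]
r4 m[A→φ1] = [T, F]
r4 m[A→φ3] = [F, F]
r4 m[A→φ5] = [F, F]
r4 m[N→φ6] = [F, F]
r4 m[N→φ7] = [F, T]
r4 m[N→φ8] = [F, F]
r4 m[H→φ5] = [T, F]
r4 m[H→φ6] = [F, F]
r4 m[P→φ2] = [F, T]
r4 m[P→φ7] = [F, F]
r4 m[J→φ3] = [T, T]
r4 m[L→φ4] = [T, T]
r4 m[L→φ8] = [F, F]
r5 m[φ0→C] = [T, F]
r5 m[φ0→K] = [F, F]
r5 m[φ1→C] = [F, F]
r5 m[φ1→A] = [F, F]
r5 m[φ2→C] = [F, F]
r5 m[φ2→P] = [F, F]
r5 m[φ3→A] = [T, T]
r5 m[φ3→J] = [F, F]
r5 m[φ4→C] = [T, T]
r5 m[φ4→L] = [F, F]
r5 m[φ5→A] = [T, F]
r5 m[φ5→H] = [F, F]
r5 m[φ6→N] = [F, F]
r5 m[φ6→H] = [F, F]
r5 m[φ7→N] = [F, F]
r5 m[φ7→P] = [F, T]
r5 m[φ8→N] = [F, F]
r5 m[φ8→L] = [F, F]
r5 m[C→φ0] = [F, F]
r5 m[C→φ1] = [F, F]
r5 m[C→φ2] = [F, F]
r5 m[C→φ4] = [F, F]
r5 m[K→φ0] = [T, T]
r5 m[A→φ1] = [T, F]
r5 m[A→φ3] = [F, F]
r5 m[A→φ5] = [F, F]
r5 m[N→φ6] = [F, F]
r5 m[N→φ7] = [F, T]
r5 m[N→φ8] = [F, F]
r5 m[H→φ5] = [T, F]
r5 m[H→φ6] = [F, F]
r5 m[P→φ2] = [F, T]
r5 m[P→φ7] = [F, F]
r5 m[J→φ3] = [T, T]
r5 m[L→φ4] = [T, T]
r5 m[L→φ8] = [F, F]
r6 m[φ0→C] = [T, F]
r6 m[φ0→K] = [F, F]
r6 m[φ1→C] = [F, F]
r6 m[φ1→A] = [F, F]
r6 m[φ2→C] = [F, F]
r6 m[φ2→P] = [F, F]
r6 m[φ3→A] = [T, T]
r6 m[φ3→J] = [F, F]
r6 m[φ4→C] = [T, T]
r6 m[φ4→L] = [F, F]
r6 m[φ5→A] = [T, F]
r6 m[φ5→H] = [F, F]
r6 m[φ6→N] = [F, F]
r6 m[φ6→H] = [F, F]
r6 m[φ7→N] = [F, F]
r6 m[φ7→P] = [F, T]
r6 m[φ8→N] = [F, F]
r6 m[φ8→L] = [F, F]
r6 m[C→φ0] = [F, F]
r6 m[C→φ1] = [F, F]
r6 m[C→φ2] = [F, F]
r6 m[C→φ4] = [F, F]
r6 m[K→φ0] = [T, T]
r6 m[A→φ1] = [T, F]
r6 m[A→φ3] = [F, F]
r6 m[A→φ5] = [F, F]
r6 m[N→φ6] = [F, F]
r6 m[N→φ7] = [F, F]
r6 m[N→φ8] = [F, F]
r6 m[H→φ5] = [F, F]
r6 m[H→φ6] = [F, F]
r6 m[P→φ2] = [F, T]
r6 m[P→φ7] = [F, F]
r6 m[J→φ3] = [T, T]
r6 m[L→φ4] = [F, F]
r6 m[L→φ8] = [F, F]
r7 m[φ0→C] = [T, F]
r7 m[φ0→K] = [F, F]
r7 m[φ1→C] = [F, F]
r7 m[φ1→A] = [F, F]
r7 m[φ2→C] = [F, F]
r7 m[φ2→P] = [F, F]
r7 m[φ3→A] = [T, T]
r7 m[φ3→J] = [F, F]
r7 m[φ4→C] = [F, F]
r7 m[φ4→L] = [F, F]
r7 m[φ5→A] = [F, F]
r7 m[φ5→H] = [F, F]
r7 m[φ6→N] = [F, F]
r7 m[φ6→H] = [F, F]
r7 m[φ7→N] = [F, F]
r7 m[φ7→P] = [F, F]
r7 m[φ8→N] = [F, F]
r7 m[φ8→L] = [F, F]
r7 m[C→φ0] = [F, F]
r7 m[C→φ1] = [F, F]
r7 m[C→φ2] = [F, F]
r7 m[C→φ4] = [F, F]
r7 m[K→φ0] = [T, T]
r7 m[A→φ1] = [T, F]
r7 m[A→φ3] = [F, F]
r7 m[A→φ5] = [F, F]
r7 m[N→φ6] = [F, F]
r7 m[N→φ7] = [F, F]
r7 m[N→φ8] = [F, F]
r7 m[H→φ5] = [F, F]
r7 m[H→φ6] = [F, F]
r7 m[P→φ2] = [F, T]
r7 m[P→φ7] = [F, F]
r7 m[J→φ3] = [T, T]
r7 m[L→φ4] = [F, F]
r7 m[L→φ8] = [F, F]
r8 m[φ0→C] = [T, F]
r8 m[φ0→K] = [F, F]
r8 m[φ1→C] = [F, F]
r8 m[φ1→A] = [F, F]
r8 m[φ2→C] = [F, F]
r8 m[φ2→P] = [F, F]
r8 m[φ3→A] = [T, T]
r8 m[φ3→J] = [F, F]
r8 m[φ4→C] = [F, F]
r8 m[φ4→L] = [F, F]
r8 m[φ5→A] = [F, F]
r8 m[φ5→H] = [F, F]
r8 m[φ6→N] = [F, F]
r8 m[φ6→H] = [F, F]
r8 m[φ7→N] = [F, F]
r8 m[φ7→P] = [F, F]
r8 m[φ8→N] = [F, F]
r8 m[φ8→L] = [F, F]
r8 m[C→φ0] = [F, F]
r8 m[C→φ1] = [F, F]
r8 m[C→φ2] = [F, F]
r8 m[C→φ4] = [F, F]
r8 m[K→φ0] = [T, T]
r8 m[A→φ1] = [F, F]
r8 m[A→φ3] = [F, F]
r8 m[A→φ5] = [F, F]
r8 m[N→φ6] = [F, F]
r8 m[N→φ7] = [F, F]
r8 m[N→φ8] = [F, F]
r8 m[H→φ5] = [F, F]
r8 m[H→φ6] = [F, F]
r8 m[P→φ2] = [F, F]
r8 m[P→φ7] = [F, F]
r8 m[J→φ3] = [T, T]
r8 m[L→φ4] = [F, F]
r8 m[L→φ8] = [F, F]
r9 m[φ0→C] = [T, F]
r9 m[φ0→K] = [F, F]
r9 m[φ1→C] = [F, F]
r9 m[φ1→A] = [F, F]
r9 m[φ2→C] = [F, F]
r9 m[φ2→P] = [F, F]
r9 m[φ3→A] = [T, T]
r9 m[φ3→J] = [F, F]
r9 m[φ4→C] = [F, F]
r9 m[φ4→L] = [F, F]
r9 m[φ5→A] = [F, F]
r9 m[φ5→H] = [F, F]
r9 m[φ6→N] = [F, F]
r9 m[φ6→H] = [F, F]
r9 m[φ7→N] = [F, F]
r9 m[φ7→P] = [F, F]
r9 m[φ8→N] = [F, F]
r9 m[φ8→L] = [F, F]
r9 m[C→φ0] = [F, F]
r9 m[C→φ1] = [F, F]
r9 m[C→φ2] = [F, F]
r9 m[C→φ4] = [F, F]
r9 m[K→φ0] = [T, T]
r9 m[A→φ1] = [F, F]
r9 m[A→φ3] = [F, F]
r9 m[A→φ5] = [F, F]
r9 m[N→φ6] = [F, F]
r9 m[N→φ7] = [F, F]
r9 m[N→φ8] = [F, F]
r9 m[H→φ5] = [F, F]
r9 m[H→φ6] = [F, F]
r9 m[P→φ2] = [F, F]
r9 m[P→φ7] = [F, F]
r9 m[J→φ3] = [T, T]
r9 m[L→φ4] = [F, F]
r9 m[L→φ8] = [F, F]
fixed point reached at round 9
messages reach a fixed point at round 9

CONVERGED at round 9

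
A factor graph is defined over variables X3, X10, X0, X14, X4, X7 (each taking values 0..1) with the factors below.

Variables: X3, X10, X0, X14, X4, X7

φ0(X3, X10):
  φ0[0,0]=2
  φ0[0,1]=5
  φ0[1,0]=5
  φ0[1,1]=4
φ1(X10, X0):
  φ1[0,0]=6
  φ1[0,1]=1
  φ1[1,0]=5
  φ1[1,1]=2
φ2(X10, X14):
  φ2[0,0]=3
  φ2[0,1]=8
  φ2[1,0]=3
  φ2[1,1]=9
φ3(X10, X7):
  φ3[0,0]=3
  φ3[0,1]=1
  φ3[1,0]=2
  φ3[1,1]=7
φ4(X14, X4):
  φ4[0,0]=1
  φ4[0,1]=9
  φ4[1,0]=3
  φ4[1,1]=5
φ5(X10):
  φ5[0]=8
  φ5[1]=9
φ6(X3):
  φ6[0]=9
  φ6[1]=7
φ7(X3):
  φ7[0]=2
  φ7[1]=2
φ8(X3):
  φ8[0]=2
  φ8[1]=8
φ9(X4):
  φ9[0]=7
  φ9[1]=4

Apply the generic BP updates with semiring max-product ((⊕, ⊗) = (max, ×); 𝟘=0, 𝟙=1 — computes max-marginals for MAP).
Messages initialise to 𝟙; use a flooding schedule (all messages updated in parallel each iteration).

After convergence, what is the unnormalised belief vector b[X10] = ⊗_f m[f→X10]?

init: all messages = 𝟙 over 2 values
r1 m[φ0→X3] = [5, 5]
r1 m[φ0→X10] = [5, 5]
r1 m[φ1→X10] = [6, 5]
r1 m[φ1→X0] = [6, 2]
r1 m[φ2→X10] = [8, 9]
r1 m[φ2→X14] = [3, 9]
r1 m[φ3→X10] = [3, 7]
r1 m[φ3→X7] = [3, 7]
r1 m[φ4→X14] = [9, 5]
r1 m[φ4→X4] = [3, 9]
r1 m[φ5→X10] = [8, 9]
r1 m[φ6→X3] = [9, 7]
r1 m[φ7→X3] = [2, 2]
r1 m[φ8→X3] = [2, 8]
r1 m[φ9→X4] = [7, 4]
r1 m[X3→φ0] = [1, 1]
r1 m[X3→φ6] = [1, 1]
r1 m[X3→φ7] = [1, 1]
r1 m[X3→φ8] = [1, 1]
r1 m[X10→φ0] = [1, 1]
r1 m[X10→φ1] = [1, 1]
r1 m[X10→φ2] = [1, 1]
r1 m[X10→φ3] = [1, 1]
r1 m[X10→φ5] = [1, 1]
r1 m[X0→φ1] = [1, 1]
r1 m[X14→φ2] = [1, 1]
r1 m[X14→φ4] = [1, 1]
r1 m[X4→φ4] = [1, 1]
r1 m[X4→φ9] = [1, 1]
r1 m[X7→φ3] = [1, 1]
r2 m[φ0→X3] = [5, 5]
r2 m[φ0→X10] = [5, 5]
r2 m[φ1→X10] = [6, 5]
r2 m[φ1→X0] = [6, 2]
r2 m[φ2→X10] = [8, 9]
r2 m[φ2→X14] = [3, 9]
r2 m[φ3→X10] = [3, 7]
r2 m[φ3→X7] = [3, 7]
r2 m[φ4→X14] = [9, 5]
r2 m[φ4→X4] = [3, 9]
r2 m[φ5→X10] = [8, 9]
r2 m[φ6→X3] = [9, 7]
r2 m[φ7→X3] = [2, 2]
r2 m[φ8→X3] = [2, 8]
r2 m[φ9→X4] = [7, 4]
r2 m[X3→φ0] = [36, 112]
r2 m[X3→φ6] = [20, 80]
r2 m[X3→φ7] = [90, 280]
r2 m[X3→φ8] = [90, 70]
r2 m[X10→φ0] = [1152, 2835]
r2 m[X10→φ1] = [960, 2835]
r2 m[X10→φ2] = [720, 1575]
r2 m[X10→φ3] = [1920, 2025]
r2 m[X10→φ5] = [720, 1575]
r2 m[X0→φ1] = [1, 1]
r2 m[X14→φ2] = [9, 5]
r2 m[X14→φ4] = [3, 9]
r2 m[X4→φ4] = [7, 4]
r2 m[X4→φ9] = [3, 9]
r2 m[X7→φ3] = [1, 1]
r3 m[φ0→X3] = [14175, 11340]
r3 m[φ0→X10] = [560, 448]
r3 m[φ1→X10] = [6, 5]
r3 m[φ1→X0] = [14175, 5670]
r3 m[φ2→X10] = [40, 45]
r3 m[φ2→X14] = [4725, 14175]
r3 m[φ3→X10] = [3, 7]
r3 m[φ3→X7] = [5760, 14175]
r3 m[φ4→X14] = [36, 21]
r3 m[φ4→X4] = [27, 45]
r3 m[φ5→X10] = [8, 9]
r3 m[φ6→X3] = [9, 7]
r3 m[φ7→X3] = [2, 2]
r3 m[φ8→X3] = [2, 8]
r3 m[φ9→X4] = [7, 4]
r3 m[X3→φ0] = [36, 112]
r3 m[X3→φ6] = [20, 80]
r3 m[X3→φ7] = [90, 280]
r3 m[X3→φ8] = [90, 70]
r3 m[X10→φ0] = [1152, 2835]
r3 m[X10→φ1] = [960, 2835]
r3 m[X10→φ2] = [720, 1575]
r3 m[X10→φ3] = [1920, 2025]
r3 m[X10→φ5] = [720, 1575]
r3 m[X0→φ1] = [1, 1]
r3 m[X14→φ2] = [9, 5]
r3 m[X14→φ4] = [3, 9]
r3 m[X4→φ4] = [7, 4]
r3 m[X4→φ9] = [3, 9]
r3 m[X7→φ3] = [1, 1]
r4 m[φ0→X3] = [14175, 11340]
r4 m[φ0→X10] = [560, 448]
r4 m[φ1→X10] = [6, 5]
r4 m[φ1→X0] = [14175, 5670]
r4 m[φ2→X10] = [40, 45]
r4 m[φ2→X14] = [4725, 14175]
r4 m[φ3→X10] = [3, 7]
r4 m[φ3→X7] = [5760, 14175]
r4 m[φ4→X14] = [36, 21]
r4 m[φ4→X4] = [27, 45]
r4 m[φ5→X10] = [8, 9]
r4 m[φ6→X3] = [9, 7]
r4 m[φ7→X3] = [2, 2]
r4 m[φ8→X3] = [2, 8]
r4 m[φ9→X4] = [7, 4]
r4 m[X3→φ0] = [36, 112]
r4 m[X3→φ6] = [56700, 181440]
r4 m[X3→φ7] = [255150, 635040]
r4 m[X3→φ8] = [255150, 158760]
r4 m[X10→φ0] = [5760, 14175]
r4 m[X10→φ1] = [537600, 1270080]
r4 m[X10→φ2] = [80640, 141120]
r4 m[X10→φ3] = [1075200, 907200]
r4 m[X10→φ5] = [403200, 705600]
r4 m[X0→φ1] = [1, 1]
r4 m[X14→φ2] = [36, 21]
r4 m[X14→φ4] = [4725, 14175]
r4 m[X4→φ4] = [7, 4]
r4 m[X4→φ9] = [27, 45]
r4 m[X7→φ3] = [1, 1]
r5 m[φ0→X3] = [70875, 56700]
r5 m[φ0→X10] = [560, 448]
r5 m[φ1→X10] = [6, 5]
r5 m[φ1→X0] = [6350400, 2540160]
r5 m[φ2→X10] = [168, 189]
r5 m[φ2→X14] = [423360, 1270080]
r5 m[φ3→X10] = [3, 7]
r5 m[φ3→X7] = [3225600, 6350400]
r5 m[φ4→X14] = [36, 21]
r5 m[φ4→X4] = [42525, 70875]
r5 m[φ5→X10] = [8, 9]
r5 m[φ6→X3] = [9, 7]
r5 m[φ7→X3] = [2, 2]
r5 m[φ8→X3] = [2, 8]
r5 m[φ9→X4] = [7, 4]
r5 m[X3→φ0] = [36, 112]
r5 m[X3→φ6] = [56700, 181440]
r5 m[X3→φ7] = [255150, 635040]
r5 m[X3→φ8] = [255150, 158760]
r5 m[X10→φ0] = [5760, 14175]
r5 m[X10→φ1] = [537600, 1270080]
r5 m[X10→φ2] = [80640, 141120]
r5 m[X10→φ3] = [1075200, 907200]
r5 m[X10→φ5] = [403200, 705600]
r5 m[X0→φ1] = [1, 1]
r5 m[X14→φ2] = [36, 21]
r5 m[X14→φ4] = [4725, 14175]
r5 m[X4→φ4] = [7, 4]
r5 m[X4→φ9] = [27, 45]
r5 m[X7→φ3] = [1, 1]
r6 m[φ0→X3] = [70875, 56700]
r6 m[φ0→X10] = [560, 448]
r6 m[φ1→X10] = [6, 5]
r6 m[φ1→X0] = [6350400, 2540160]
r6 m[φ2→X10] = [168, 189]
r6 m[φ2→X14] = [423360, 1270080]
r6 m[φ3→X10] = [3, 7]
r6 m[φ3→X7] = [3225600, 6350400]
r6 m[φ4→X14] = [36, 21]
r6 m[φ4→X4] = [42525, 70875]
r6 m[φ5→X10] = [8, 9]
r6 m[φ6→X3] = [9, 7]
r6 m[φ7→X3] = [2, 2]
r6 m[φ8→X3] = [2, 8]
r6 m[φ9→X4] = [7, 4]
r6 m[X3→φ0] = [36, 112]
r6 m[X3→φ6] = [283500, 907200]
r6 m[X3→φ7] = [1275750, 3175200]
r6 m[X3→φ8] = [1275750, 793800]
r6 m[X10→φ0] = [24192, 59535]
r6 m[X10→φ1] = [2257920, 5334336]
r6 m[X10→φ2] = [80640, 141120]
r6 m[X10→φ3] = [4515840, 3810240]
r6 m[X10→φ5] = [1693440, 2963520]
r6 m[X0→φ1] = [1, 1]
r6 m[X14→φ2] = [36, 21]
r6 m[X14→φ4] = [423360, 1270080]
r6 m[X4→φ4] = [7, 4]
r6 m[X4→φ9] = [42525, 70875]
r6 m[X7→φ3] = [1, 1]
r7 m[φ0→X3] = [297675, 238140]
r7 m[φ0→X10] = [560, 448]
r7 m[φ1→X10] = [6, 5]
r7 m[φ1→X0] = [26671680, 10668672]
r7 m[φ2→X10] = [168, 189]
r7 m[φ2→X14] = [423360, 1270080]
r7 m[φ3→X10] = [3, 7]
r7 m[φ3→X7] = [13547520, 26671680]
r7 m[φ4→X14] = [36, 21]
r7 m[φ4→X4] = [3810240, 6350400]
r7 m[φ5→X10] = [8, 9]
r7 m[φ6→X3] = [9, 7]
r7 m[φ7→X3] = [2, 2]
r7 m[φ8→X3] = [2, 8]
r7 m[φ9→X4] = [7, 4]
r7 m[X3→φ0] = [36, 112]
r7 m[X3→φ6] = [283500, 907200]
r7 m[X3→φ7] = [1275750, 3175200]
r7 m[X3→φ8] = [1275750, 793800]
r7 m[X10→φ0] = [24192, 59535]
r7 m[X10→φ1] = [2257920, 5334336]
r7 m[X10→φ2] = [80640, 141120]
r7 m[X10→φ3] = [4515840, 3810240]
r7 m[X10→φ5] = [1693440, 2963520]
r7 m[X0→φ1] = [1, 1]
r7 m[X14→φ2] = [36, 21]
r7 m[X14→φ4] = [423360, 1270080]
r7 m[X4→φ4] = [7, 4]
r7 m[X4→φ9] = [42525, 70875]
r7 m[X7→φ3] = [1, 1]
r8 m[φ0→X3] = [297675, 238140]
r8 m[φ0→X10] = [560, 448]
r8 m[φ1→X10] = [6, 5]
r8 m[φ1→X0] = [26671680, 10668672]
r8 m[φ2→X10] = [168, 189]
r8 m[φ2→X14] = [423360, 1270080]
r8 m[φ3→X10] = [3, 7]
r8 m[φ3→X7] = [13547520, 26671680]
r8 m[φ4→X14] = [36, 21]
r8 m[φ4→X4] = [3810240, 6350400]
r8 m[φ5→X10] = [8, 9]
r8 m[φ6→X3] = [9, 7]
r8 m[φ7→X3] = [2, 2]
r8 m[φ8→X3] = [2, 8]
r8 m[φ9→X4] = [7, 4]
r8 m[X3→φ0] = [36, 112]
r8 m[X3→φ6] = [1190700, 3810240]
r8 m[X3→φ7] = [5358150, 13335840]
r8 m[X3→φ8] = [5358150, 3333960]
r8 m[X10→φ0] = [24192, 59535]
r8 m[X10→φ1] = [2257920, 5334336]
r8 m[X10→φ2] = [80640, 141120]
r8 m[X10→φ3] = [4515840, 3810240]
r8 m[X10→φ5] = [1693440, 2963520]
r8 m[X0→φ1] = [1, 1]
r8 m[X14→φ2] = [36, 21]
r8 m[X14→φ4] = [423360, 1270080]
r8 m[X4→φ4] = [7, 4]
r8 m[X4→φ9] = [3810240, 6350400]
r8 m[X7→φ3] = [1, 1]
r9 m[φ0→X3] = [297675, 238140]
r9 m[φ0→X10] = [560, 448]
r9 m[φ1→X10] = [6, 5]
r9 m[φ1→X0] = [26671680, 10668672]
r9 m[φ2→X10] = [168, 189]
r9 m[φ2→X14] = [423360, 1270080]
r9 m[φ3→X10] = [3, 7]
r9 m[φ3→X7] = [13547520, 26671680]
r9 m[φ4→X14] = [36, 21]
r9 m[φ4→X4] = [3810240, 6350400]
r9 m[φ5→X10] = [8, 9]
r9 m[φ6→X3] = [9, 7]
r9 m[φ7→X3] = [2, 2]
r9 m[φ8→X3] = [2, 8]
r9 m[φ9→X4] = [7, 4]
r9 m[X3→φ0] = [36, 112]
r9 m[X3→φ6] = [1190700, 3810240]
r9 m[X3→φ7] = [5358150, 13335840]
r9 m[X3→φ8] = [5358150, 3333960]
r9 m[X10→φ0] = [24192, 59535]
r9 m[X10→φ1] = [2257920, 5334336]
r9 m[X10→φ2] = [80640, 141120]
r9 m[X10→φ3] = [4515840, 3810240]
r9 m[X10→φ5] = [1693440, 2963520]
r9 m[X0→φ1] = [1, 1]
r9 m[X14→φ2] = [36, 21]
r9 m[X14→φ4] = [423360, 1270080]
r9 m[X4→φ4] = [7, 4]
r9 m[X4→φ9] = [3810240, 6350400]
r9 m[X7→φ3] = [1, 1]
fixed point reached at round 9
b[X10] = ⊗ incoming = [13547520, 26671680]

b[X10] = [13547520, 26671680]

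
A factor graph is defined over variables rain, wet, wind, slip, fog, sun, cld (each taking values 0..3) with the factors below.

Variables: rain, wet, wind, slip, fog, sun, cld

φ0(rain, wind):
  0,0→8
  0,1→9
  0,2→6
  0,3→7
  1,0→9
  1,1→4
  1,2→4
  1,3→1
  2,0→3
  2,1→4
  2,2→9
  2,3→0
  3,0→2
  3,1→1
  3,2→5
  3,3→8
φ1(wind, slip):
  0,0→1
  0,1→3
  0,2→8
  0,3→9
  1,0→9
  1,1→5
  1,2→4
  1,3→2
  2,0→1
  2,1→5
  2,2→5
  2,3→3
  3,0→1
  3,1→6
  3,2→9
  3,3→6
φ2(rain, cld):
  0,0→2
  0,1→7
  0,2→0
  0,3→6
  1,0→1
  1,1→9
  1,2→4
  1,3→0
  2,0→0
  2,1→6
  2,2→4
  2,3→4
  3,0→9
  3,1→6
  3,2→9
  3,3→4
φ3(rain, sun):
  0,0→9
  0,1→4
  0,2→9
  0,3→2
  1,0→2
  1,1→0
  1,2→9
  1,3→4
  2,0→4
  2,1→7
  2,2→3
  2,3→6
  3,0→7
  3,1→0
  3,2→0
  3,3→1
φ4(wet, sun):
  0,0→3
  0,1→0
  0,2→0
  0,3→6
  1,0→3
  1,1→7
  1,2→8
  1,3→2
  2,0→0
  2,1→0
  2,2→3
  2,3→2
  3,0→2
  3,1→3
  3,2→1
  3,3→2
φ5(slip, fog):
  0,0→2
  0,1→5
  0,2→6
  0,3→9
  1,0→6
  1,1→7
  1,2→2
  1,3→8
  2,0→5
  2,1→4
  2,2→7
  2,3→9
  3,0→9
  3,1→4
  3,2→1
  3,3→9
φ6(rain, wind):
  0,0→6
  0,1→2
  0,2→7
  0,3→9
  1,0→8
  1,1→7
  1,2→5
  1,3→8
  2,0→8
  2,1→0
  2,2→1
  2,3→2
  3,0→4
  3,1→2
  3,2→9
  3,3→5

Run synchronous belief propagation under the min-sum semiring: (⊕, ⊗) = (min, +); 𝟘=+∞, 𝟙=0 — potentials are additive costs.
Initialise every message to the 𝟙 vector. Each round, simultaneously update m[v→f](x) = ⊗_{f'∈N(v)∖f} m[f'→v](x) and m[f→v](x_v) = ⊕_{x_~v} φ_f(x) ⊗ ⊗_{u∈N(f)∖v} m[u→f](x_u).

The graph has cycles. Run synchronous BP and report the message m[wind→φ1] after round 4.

message @ round 4 = [15, 10, 13, 8]

init: all messages = 𝟙 over 4 values
r1 m[φ0→rain] = [6, 1, 0, 1]
r1 m[φ0→wind] = [2, 1, 4, 0]
r1 m[φ1→wind] = [1, 2, 1, 1]
r1 m[φ1→slip] = [1, 3, 4, 2]
r1 m[φ2→rain] = [0, 0, 0, 4]
r1 m[φ2→cld] = [0, 6, 0, 0]
r1 m[φ3→rain] = [2, 0, 3, 0]
r1 m[φ3→sun] = [2, 0, 0, 1]
r1 m[φ4→wet] = [0, 2, 0, 1]
r1 m[φ4→sun] = [0, 0, 0, 2]
r1 m[φ5→slip] = [2, 2, 4, 1]
r1 m[φ5→fog] = [2, 4, 1, 8]
r1 m[φ6→rain] = [2, 5, 0, 2]
r1 m[φ6→wind] = [4, 0, 1, 2]
r1 m[rain→φ0] = [0, 0, 0, 0]
r1 m[rain→φ2] = [0, 0, 0, 0]
r1 m[rain→φ3] = [0, 0, 0, 0]
r1 m[rain→φ6] = [0, 0, 0, 0]
r1 m[wet→φ4] = [0, 0, 0, 0]
r1 m[wind→φ0] = [0, 0, 0, 0]
r1 m[wind→φ1] = [0, 0, 0, 0]
r1 m[wind→φ6] = [0, 0, 0, 0]
r1 m[slip→φ1] = [0, 0, 0, 0]
r1 m[slip→φ5] = [0, 0, 0, 0]
r1 m[fog→φ5] = [0, 0, 0, 0]
r1 m[sun→φ3] = [0, 0, 0, 0]
r1 m[sun→φ4] = [0, 0, 0, 0]
r1 m[cld→φ2] = [0, 0, 0, 0]
r2 m[φ0→rain] = [6, 1, 0, 1]
r2 m[φ0→wind] = [2, 1, 4, 0]
r2 m[φ1→wind] = [1, 2, 1, 1]
r2 m[φ1→slip] = [1, 3, 4, 2]
r2 m[φ2→rain] = [0, 0, 0, 4]
r2 m[φ2→cld] = [0, 6, 0, 0]
r2 m[φ3→rain] = [2, 0, 3, 0]
r2 m[φ3→sun] = [2, 0, 0, 1]
r2 m[φ4→wet] = [0, 2, 0, 1]
r2 m[φ4→sun] = [0, 0, 0, 2]
r2 m[φ5→slip] = [2, 2, 4, 1]
r2 m[φ5→fog] = [2, 4, 1, 8]
r2 m[φ6→rain] = [2, 5, 0, 2]
r2 m[φ6→wind] = [4, 0, 1, 2]
r2 m[rain→φ0] = [4, 5, 3, 6]
r2 m[rain→φ2] = [10, 6, 3, 3]
r2 m[rain→φ3] = [8, 6, 0, 7]
r2 m[rain→φ6] = [8, 1, 3, 5]
r2 m[wet→φ4] = [0, 0, 0, 0]
r2 m[wind→φ0] = [5, 2, 2, 3]
r2 m[wind→φ1] = [6, 1, 5, 2]
r2 m[wind→φ6] = [3, 3, 5, 1]
r2 m[slip→φ1] = [2, 2, 4, 1]
r2 m[slip→φ5] = [1, 3, 4, 2]
r2 m[fog→φ5] = [0, 0, 0, 0]
r2 m[sun→φ3] = [0, 0, 0, 2]
r2 m[sun→φ4] = [2, 0, 0, 1]
r2 m[cld→φ2] = [0, 0, 0, 0]
r3 m[φ0→rain] = [8, 4, 3, 3]
r3 m[φ0→wind] = [6, 7, 9, 3]
r3 m[φ1→wind] = [3, 3, 3, 3]
r3 m[φ1→slip] = [3, 6, 5, 3]
r3 m[φ2→rain] = [0, 0, 0, 4]
r3 m[φ2→cld] = [3, 9, 7, 6]
r3 m[φ3→rain] = [4, 0, 3, 0]
r3 m[φ3→sun] = [4, 6, 3, 6]
r3 m[φ4→wet] = [0, 3, 0, 1]
r3 m[φ4→sun] = [0, 0, 0, 2]
r3 m[φ5→slip] = [2, 2, 4, 1]
r3 m[φ5→fog] = [3, 6, 3, 10]
r3 m[φ6→rain] = [5, 9, 3, 5]
r3 m[φ6→wind] = [9, 3, 4, 5]
r3 m[rain→φ0] = [4, 5, 3, 6]
r3 m[rain→φ2] = [10, 6, 3, 3]
r3 m[rain→φ3] = [8, 6, 0, 7]
r3 m[rain→φ6] = [8, 1, 3, 5]
r3 m[wet→φ4] = [0, 0, 0, 0]
r3 m[wind→φ0] = [5, 2, 2, 3]
r3 m[wind→φ1] = [6, 1, 5, 2]
r3 m[wind→φ6] = [3, 3, 5, 1]
r3 m[slip→φ1] = [2, 2, 4, 1]
r3 m[slip→φ5] = [1, 3, 4, 2]
r3 m[fog→φ5] = [0, 0, 0, 0]
r3 m[sun→φ3] = [0, 0, 0, 2]
r3 m[sun→φ4] = [2, 0, 0, 1]
r3 m[cld→φ2] = [0, 0, 0, 0]
r4 m[φ0→rain] = [8, 4, 3, 3]
r4 m[φ0→wind] = [6, 7, 9, 3]
r4 m[φ1→wind] = [3, 3, 3, 3]
r4 m[φ1→slip] = [3, 6, 5, 3]
r4 m[φ2→rain] = [0, 0, 0, 4]
r4 m[φ2→cld] = [3, 9, 7, 6]
r4 m[φ3→rain] = [4, 0, 3, 0]
r4 m[φ3→sun] = [4, 6, 3, 6]
r4 m[φ4→wet] = [0, 3, 0, 1]
r4 m[φ4→sun] = [0, 0, 0, 2]
r4 m[φ5→slip] = [2, 2, 4, 1]
r4 m[φ5→fog] = [3, 6, 3, 10]
r4 m[φ6→rain] = [5, 9, 3, 5]
r4 m[φ6→wind] = [9, 3, 4, 5]
r4 m[rain→φ0] = [9, 9, 6, 9]
r4 m[rain→φ2] = [17, 13, 9, 8]
r4 m[rain→φ3] = [13, 13, 6, 12]
r4 m[rain→φ6] = [12, 4, 6, 7]
r4 m[wet→φ4] = [0, 0, 0, 0]
r4 m[wind→φ0] = [12, 6, 7, 8]
r4 m[wind→φ1] = [15, 10, 13, 8]
r4 m[wind→φ6] = [9, 10, 12, 6]
r4 m[slip→φ1] = [2, 2, 4, 1]
r4 m[slip→φ5] = [3, 6, 5, 3]
r4 m[fog→φ5] = [0, 0, 0, 0]
r4 m[sun→φ3] = [0, 0, 0, 2]
r4 m[sun→φ4] = [4, 6, 3, 6]
r4 m[cld→φ2] = [0, 0, 0, 0]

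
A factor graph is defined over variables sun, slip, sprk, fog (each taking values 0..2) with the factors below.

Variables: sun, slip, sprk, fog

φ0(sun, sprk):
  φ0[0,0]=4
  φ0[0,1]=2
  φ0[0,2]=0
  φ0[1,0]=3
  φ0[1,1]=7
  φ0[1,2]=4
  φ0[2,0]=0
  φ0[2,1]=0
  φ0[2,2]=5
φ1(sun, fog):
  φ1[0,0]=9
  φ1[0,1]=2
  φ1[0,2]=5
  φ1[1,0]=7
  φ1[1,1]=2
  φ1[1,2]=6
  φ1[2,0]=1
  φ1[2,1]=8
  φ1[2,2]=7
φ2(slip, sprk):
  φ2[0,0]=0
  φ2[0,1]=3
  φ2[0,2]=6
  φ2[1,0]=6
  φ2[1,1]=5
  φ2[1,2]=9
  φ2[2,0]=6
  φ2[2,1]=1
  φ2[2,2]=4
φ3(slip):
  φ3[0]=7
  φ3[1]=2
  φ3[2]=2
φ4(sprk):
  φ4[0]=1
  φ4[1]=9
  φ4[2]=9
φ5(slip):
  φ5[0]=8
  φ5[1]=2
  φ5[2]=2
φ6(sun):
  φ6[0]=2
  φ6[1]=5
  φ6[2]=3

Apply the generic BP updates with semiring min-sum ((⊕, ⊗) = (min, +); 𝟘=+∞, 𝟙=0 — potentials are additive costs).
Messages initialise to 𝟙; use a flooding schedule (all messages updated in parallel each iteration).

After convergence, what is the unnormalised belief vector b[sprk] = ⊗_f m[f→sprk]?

init: all messages = 𝟙 over 3 values
r1 m[φ0→sun] = [0, 3, 0]
r1 m[φ0→sprk] = [0, 0, 0]
r1 m[φ1→sun] = [2, 2, 1]
r1 m[φ1→fog] = [1, 2, 5]
r1 m[φ2→slip] = [0, 5, 1]
r1 m[φ2→sprk] = [0, 1, 4]
r1 m[φ3→slip] = [7, 2, 2]
r1 m[φ4→sprk] = [1, 9, 9]
r1 m[φ5→slip] = [8, 2, 2]
r1 m[φ6→sun] = [2, 5, 3]
r1 m[sun→φ0] = [0, 0, 0]
r1 m[sun→φ1] = [0, 0, 0]
r1 m[sun→φ6] = [0, 0, 0]
r1 m[slip→φ2] = [0, 0, 0]
r1 m[slip→φ3] = [0, 0, 0]
r1 m[slip→φ5] = [0, 0, 0]
r1 m[sprk→φ0] = [0, 0, 0]
r1 m[sprk→φ2] = [0, 0, 0]
r1 m[sprk→φ4] = [0, 0, 0]
r1 m[fog→φ1] = [0, 0, 0]
r2 m[φ0→sun] = [0, 3, 0]
r2 m[φ0→sprk] = [0, 0, 0]
r2 m[φ1→sun] = [2, 2, 1]
r2 m[φ1→fog] = [1, 2, 5]
r2 m[φ2→slip] = [0, 5, 1]
r2 m[φ2→sprk] = [0, 1, 4]
r2 m[φ3→slip] = [7, 2, 2]
r2 m[φ4→sprk] = [1, 9, 9]
r2 m[φ5→slip] = [8, 2, 2]
r2 m[φ6→sun] = [2, 5, 3]
r2 m[sun→φ0] = [4, 7, 4]
r2 m[sun→φ1] = [2, 8, 3]
r2 m[sun→φ6] = [2, 5, 1]
r2 m[slip→φ2] = [15, 4, 4]
r2 m[slip→φ3] = [8, 7, 3]
r2 m[slip→φ5] = [7, 7, 3]
r2 m[sprk→φ0] = [1, 10, 13]
r2 m[sprk→φ2] = [1, 9, 9]
r2 m[sprk→φ4] = [0, 1, 4]
r2 m[fog→φ1] = [0, 0, 0]
r3 m[φ0→sun] = [5, 4, 1]
r3 m[φ0→sprk] = [4, 4, 4]
r3 m[φ1→sun] = [2, 2, 1]
r3 m[φ1→fog] = [4, 4, 7]
r3 m[φ2→slip] = [1, 7, 7]
r3 m[φ2→sprk] = [10, 5, 8]
r3 m[φ3→slip] = [7, 2, 2]
r3 m[φ4→sprk] = [1, 9, 9]
r3 m[φ5→slip] = [8, 2, 2]
r3 m[φ6→sun] = [2, 5, 3]
r3 m[sun→φ0] = [4, 7, 4]
r3 m[sun→φ1] = [2, 8, 3]
r3 m[sun→φ6] = [2, 5, 1]
r3 m[slip→φ2] = [15, 4, 4]
r3 m[slip→φ3] = [8, 7, 3]
r3 m[slip→φ5] = [7, 7, 3]
r3 m[sprk→φ0] = [1, 10, 13]
r3 m[sprk→φ2] = [1, 9, 9]
r3 m[sprk→φ4] = [0, 1, 4]
r3 m[fog→φ1] = [0, 0, 0]
r4 m[φ0→sun] = [5, 4, 1]
r4 m[φ0→sprk] = [4, 4, 4]
r4 m[φ1→sun] = [2, 2, 1]
r4 m[φ1→fog] = [4, 4, 7]
r4 m[φ2→slip] = [1, 7, 7]
r4 m[φ2→sprk] = [10, 5, 8]
r4 m[φ3→slip] = [7, 2, 2]
r4 m[φ4→sprk] = [1, 9, 9]
r4 m[φ5→slip] = [8, 2, 2]
r4 m[φ6→sun] = [2, 5, 3]
r4 m[sun→φ0] = [4, 7, 4]
r4 m[sun→φ1] = [7, 9, 4]
r4 m[sun→φ6] = [7, 6, 2]
r4 m[slip→φ2] = [15, 4, 4]
r4 m[slip→φ3] = [9, 9, 9]
r4 m[slip→φ5] = [8, 9, 9]
r4 m[sprk→φ0] = [11, 14, 17]
r4 m[sprk→φ2] = [5, 13, 13]
r4 m[sprk→φ4] = [14, 9, 12]
r4 m[fog→φ1] = [0, 0, 0]
r5 m[φ0→sun] = [15, 14, 11]
r5 m[φ0→sprk] = [4, 4, 4]
r5 m[φ1→sun] = [2, 2, 1]
r5 m[φ1→fog] = [5, 9, 11]
r5 m[φ2→slip] = [5, 11, 11]
r5 m[φ2→sprk] = [10, 5, 8]
r5 m[φ3→slip] = [7, 2, 2]
r5 m[φ4→sprk] = [1, 9, 9]
r5 m[φ5→slip] = [8, 2, 2]
r5 m[φ6→sun] = [2, 5, 3]
r5 m[sun→φ0] = [4, 7, 4]
r5 m[sun→φ1] = [7, 9, 4]
r5 m[sun→φ6] = [7, 6, 2]
r5 m[slip→φ2] = [15, 4, 4]
r5 m[slip→φ3] = [9, 9, 9]
r5 m[slip→φ5] = [8, 9, 9]
r5 m[sprk→φ0] = [11, 14, 17]
r5 m[sprk→φ2] = [5, 13, 13]
r5 m[sprk→φ4] = [14, 9, 12]
r5 m[fog→φ1] = [0, 0, 0]
r6 m[φ0→sun] = [15, 14, 11]
r6 m[φ0→sprk] = [4, 4, 4]
r6 m[φ1→sun] = [2, 2, 1]
r6 m[φ1→fog] = [5, 9, 11]
r6 m[φ2→slip] = [5, 11, 11]
r6 m[φ2→sprk] = [10, 5, 8]
r6 m[φ3→slip] = [7, 2, 2]
r6 m[φ4→sprk] = [1, 9, 9]
r6 m[φ5→slip] = [8, 2, 2]
r6 m[φ6→sun] = [2, 5, 3]
r6 m[sun→φ0] = [4, 7, 4]
r6 m[sun→φ1] = [17, 19, 14]
r6 m[sun→φ6] = [17, 16, 12]
r6 m[slip→φ2] = [15, 4, 4]
r6 m[slip→φ3] = [13, 13, 13]
r6 m[slip→φ5] = [12, 13, 13]
r6 m[sprk→φ0] = [11, 14, 17]
r6 m[sprk→φ2] = [5, 13, 13]
r6 m[sprk→φ4] = [14, 9, 12]
r6 m[fog→φ1] = [0, 0, 0]
r7 m[φ0→sun] = [15, 14, 11]
r7 m[φ0→sprk] = [4, 4, 4]
r7 m[φ1→sun] = [2, 2, 1]
r7 m[φ1→fog] = [15, 19, 21]
r7 m[φ2→slip] = [5, 11, 11]
r7 m[φ2→sprk] = [10, 5, 8]
r7 m[φ3→slip] = [7, 2, 2]
r7 m[φ4→sprk] = [1, 9, 9]
r7 m[φ5→slip] = [8, 2, 2]
r7 m[φ6→sun] = [2, 5, 3]
r7 m[sun→φ0] = [4, 7, 4]
r7 m[sun→φ1] = [17, 19, 14]
r7 m[sun→φ6] = [17, 16, 12]
r7 m[slip→φ2] = [15, 4, 4]
r7 m[slip→φ3] = [13, 13, 13]
r7 m[slip→φ5] = [12, 13, 13]
r7 m[sprk→φ0] = [11, 14, 17]
r7 m[sprk→φ2] = [5, 13, 13]
r7 m[sprk→φ4] = [14, 9, 12]
r7 m[fog→φ1] = [0, 0, 0]
r8 m[φ0→sun] = [15, 14, 11]
r8 m[φ0→sprk] = [4, 4, 4]
r8 m[φ1→sun] = [2, 2, 1]
r8 m[φ1→fog] = [15, 19, 21]
r8 m[φ2→slip] = [5, 11, 11]
r8 m[φ2→sprk] = [10, 5, 8]
r8 m[φ3→slip] = [7, 2, 2]
r8 m[φ4→sprk] = [1, 9, 9]
r8 m[φ5→slip] = [8, 2, 2]
r8 m[φ6→sun] = [2, 5, 3]
r8 m[sun→φ0] = [4, 7, 4]
r8 m[sun→φ1] = [17, 19, 14]
r8 m[sun→φ6] = [17, 16, 12]
r8 m[slip→φ2] = [15, 4, 4]
r8 m[slip→φ3] = [13, 13, 13]
r8 m[slip→φ5] = [12, 13, 13]
r8 m[sprk→φ0] = [11, 14, 17]
r8 m[sprk→φ2] = [5, 13, 13]
r8 m[sprk→φ4] = [14, 9, 12]
r8 m[fog→φ1] = [0, 0, 0]
fixed point reached at round 8
b[sprk] = ⊗ incoming = [15, 18, 21]

b[sprk] = [15, 18, 21]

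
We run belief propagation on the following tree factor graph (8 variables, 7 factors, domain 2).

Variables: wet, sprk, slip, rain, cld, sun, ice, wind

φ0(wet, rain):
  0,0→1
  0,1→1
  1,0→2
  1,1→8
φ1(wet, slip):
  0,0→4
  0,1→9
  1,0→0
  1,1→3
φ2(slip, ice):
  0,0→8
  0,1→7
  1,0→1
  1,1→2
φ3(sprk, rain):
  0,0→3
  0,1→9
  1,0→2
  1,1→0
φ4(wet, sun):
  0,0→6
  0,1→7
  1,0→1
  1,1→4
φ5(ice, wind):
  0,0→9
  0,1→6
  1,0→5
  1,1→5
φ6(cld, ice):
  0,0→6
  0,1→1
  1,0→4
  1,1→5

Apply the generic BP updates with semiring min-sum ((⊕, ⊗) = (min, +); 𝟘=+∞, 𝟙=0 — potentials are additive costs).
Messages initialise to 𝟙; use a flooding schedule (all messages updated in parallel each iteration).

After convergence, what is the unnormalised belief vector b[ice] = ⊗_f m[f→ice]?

init: all messages = 𝟙 over 2 values
r1 m[φ0→wet] = [1, 2]
r1 m[φ0→rain] = [1, 1]
r1 m[φ1→wet] = [4, 0]
r1 m[φ1→slip] = [0, 3]
r1 m[φ2→slip] = [7, 1]
r1 m[φ2→ice] = [1, 2]
r1 m[φ3→sprk] = [3, 0]
r1 m[φ3→rain] = [2, 0]
r1 m[φ4→wet] = [6, 1]
r1 m[φ4→sun] = [1, 4]
r1 m[φ5→ice] = [6, 5]
r1 m[φ5→wind] = [5, 5]
r1 m[φ6→cld] = [1, 4]
r1 m[φ6→ice] = [4, 1]
r1 m[wet→φ0] = [0, 0]
r1 m[wet→φ1] = [0, 0]
r1 m[wet→φ4] = [0, 0]
r1 m[sprk→φ3] = [0, 0]
r1 m[slip→φ1] = [0, 0]
r1 m[slip→φ2] = [0, 0]
r1 m[rain→φ0] = [0, 0]
r1 m[rain→φ3] = [0, 0]
r1 m[cld→φ6] = [0, 0]
r1 m[sun→φ4] = [0, 0]
r1 m[ice→φ2] = [0, 0]
r1 m[ice→φ5] = [0, 0]
r1 m[ice→φ6] = [0, 0]
r1 m[wind→φ5] = [0, 0]
r2 m[φ0→wet] = [1, 2]
r2 m[φ0→rain] = [1, 1]
r2 m[φ1→wet] = [4, 0]
r2 m[φ1→slip] = [0, 3]
r2 m[φ2→slip] = [7, 1]
r2 m[φ2→ice] = [1, 2]
r2 m[φ3→sprk] = [3, 0]
r2 m[φ3→rain] = [2, 0]
r2 m[φ4→wet] = [6, 1]
r2 m[φ4→sun] = [1, 4]
r2 m[φ5→ice] = [6, 5]
r2 m[φ5→wind] = [5, 5]
r2 m[φ6→cld] = [1, 4]
r2 m[φ6→ice] = [4, 1]
r2 m[wet→φ0] = [10, 1]
r2 m[wet→φ1] = [7, 3]
r2 m[wet→φ4] = [5, 2]
r2 m[sprk→φ3] = [0, 0]
r2 m[slip→φ1] = [7, 1]
r2 m[slip→φ2] = [0, 3]
r2 m[rain→φ0] = [2, 0]
r2 m[rain→φ3] = [1, 1]
r2 m[cld→φ6] = [0, 0]
r2 m[sun→φ4] = [0, 0]
r2 m[ice→φ2] = [10, 6]
r2 m[ice→φ5] = [5, 3]
r2 m[ice→φ6] = [7, 7]
r2 m[wind→φ5] = [0, 0]
r3 m[φ0→wet] = [1, 4]
r3 m[φ0→rain] = [3, 9]
r3 m[φ1→wet] = [10, 4]
r3 m[φ1→slip] = [3, 6]
r3 m[φ2→slip] = [13, 8]
r3 m[φ2→ice] = [4, 5]
r3 m[φ3→sprk] = [4, 1]
r3 m[φ3→rain] = [2, 0]
r3 m[φ4→wet] = [6, 1]
r3 m[φ4→sun] = [3, 6]
r3 m[φ5→ice] = [6, 5]
r3 m[φ5→wind] = [8, 8]
r3 m[φ6→cld] = [8, 11]
r3 m[φ6→ice] = [4, 1]
r3 m[wet→φ0] = [10, 1]
r3 m[wet→φ1] = [7, 3]
r3 m[wet→φ4] = [5, 2]
r3 m[sprk→φ3] = [0, 0]
r3 m[slip→φ1] = [7, 1]
r3 m[slip→φ2] = [0, 3]
r3 m[rain→φ0] = [2, 0]
r3 m[rain→φ3] = [1, 1]
r3 m[cld→φ6] = [0, 0]
r3 m[sun→φ4] = [0, 0]
r3 m[ice→φ2] = [10, 6]
r3 m[ice→φ5] = [5, 3]
r3 m[ice→φ6] = [7, 7]
r3 m[wind→φ5] = [0, 0]
r4 m[φ0→wet] = [1, 4]
r4 m[φ0→rain] = [3, 9]
r4 m[φ1→wet] = [10, 4]
r4 m[φ1→slip] = [3, 6]
r4 m[φ2→slip] = [13, 8]
r4 m[φ2→ice] = [4, 5]
r4 m[φ3→sprk] = [4, 1]
r4 m[φ3→rain] = [2, 0]
r4 m[φ4→wet] = [6, 1]
r4 m[φ4→sun] = [3, 6]
r4 m[φ5→ice] = [6, 5]
r4 m[φ5→wind] = [8, 8]
r4 m[φ6→cld] = [8, 11]
r4 m[φ6→ice] = [4, 1]
r4 m[wet→φ0] = [16, 5]
r4 m[wet→φ1] = [7, 5]
r4 m[wet→φ4] = [11, 8]
r4 m[sprk→φ3] = [0, 0]
r4 m[slip→φ1] = [13, 8]
r4 m[slip→φ2] = [3, 6]
r4 m[rain→φ0] = [2, 0]
r4 m[rain→φ3] = [3, 9]
r4 m[cld→φ6] = [0, 0]
r4 m[sun→φ4] = [0, 0]
r4 m[ice→φ2] = [10, 6]
r4 m[ice→φ5] = [8, 6]
r4 m[ice→φ6] = [10, 10]
r4 m[wind→φ5] = [0, 0]
r5 m[φ0→wet] = [1, 4]
r5 m[φ0→rain] = [7, 13]
r5 m[φ1→wet] = [17, 11]
r5 m[φ1→slip] = [5, 8]
r5 m[φ2→slip] = [13, 8]
r5 m[φ2→ice] = [7, 8]
r5 m[φ3→sprk] = [6, 5]
r5 m[φ3→rain] = [2, 0]
r5 m[φ4→wet] = [6, 1]
r5 m[φ4→sun] = [9, 12]
r5 m[φ5→ice] = [6, 5]
r5 m[φ5→wind] = [11, 11]
r5 m[φ6→cld] = [11, 14]
r5 m[φ6→ice] = [4, 1]
r5 m[wet→φ0] = [16, 5]
r5 m[wet→φ1] = [7, 5]
r5 m[wet→φ4] = [11, 8]
r5 m[sprk→φ3] = [0, 0]
r5 m[slip→φ1] = [13, 8]
r5 m[slip→φ2] = [3, 6]
r5 m[rain→φ0] = [2, 0]
r5 m[rain→φ3] = [3, 9]
r5 m[cld→φ6] = [0, 0]
r5 m[sun→φ4] = [0, 0]
r5 m[ice→φ2] = [10, 6]
r5 m[ice→φ5] = [8, 6]
r5 m[ice→φ6] = [10, 10]
r5 m[wind→φ5] = [0, 0]
r6 m[φ0→wet] = [1, 4]
r6 m[φ0→rain] = [7, 13]
r6 m[φ1→wet] = [17, 11]
r6 m[φ1→slip] = [5, 8]
r6 m[φ2→slip] = [13, 8]
r6 m[φ2→ice] = [7, 8]
r6 m[φ3→sprk] = [6, 5]
r6 m[φ3→rain] = [2, 0]
r6 m[φ4→wet] = [6, 1]
r6 m[φ4→sun] = [9, 12]
r6 m[φ5→ice] = [6, 5]
r6 m[φ5→wind] = [11, 11]
r6 m[φ6→cld] = [11, 14]
r6 m[φ6→ice] = [4, 1]
r6 m[wet→φ0] = [23, 12]
r6 m[wet→φ1] = [7, 5]
r6 m[wet→φ4] = [18, 15]
r6 m[sprk→φ3] = [0, 0]
r6 m[slip→φ1] = [13, 8]
r6 m[slip→φ2] = [5, 8]
r6 m[rain→φ0] = [2, 0]
r6 m[rain→φ3] = [7, 13]
r6 m[cld→φ6] = [0, 0]
r6 m[sun→φ4] = [0, 0]
r6 m[ice→φ2] = [10, 6]
r6 m[ice→φ5] = [11, 9]
r6 m[ice→φ6] = [13, 13]
r6 m[wind→φ5] = [0, 0]
r7 m[φ0→wet] = [1, 4]
r7 m[φ0→rain] = [14, 20]
r7 m[φ1→wet] = [17, 11]
r7 m[φ1→slip] = [5, 8]
r7 m[φ2→slip] = [13, 8]
r7 m[φ2→ice] = [9, 10]
r7 m[φ3→sprk] = [10, 9]
r7 m[φ3→rain] = [2, 0]
r7 m[φ4→wet] = [6, 1]
r7 m[φ4→sun] = [16, 19]
r7 m[φ5→ice] = [6, 5]
r7 m[φ5→wind] = [14, 14]
r7 m[φ6→cld] = [14, 17]
r7 m[φ6→ice] = [4, 1]
r7 m[wet→φ0] = [23, 12]
r7 m[wet→φ1] = [7, 5]
r7 m[wet→φ4] = [18, 15]
r7 m[sprk→φ3] = [0, 0]
r7 m[slip→φ1] = [13, 8]
r7 m[slip→φ2] = [5, 8]
r7 m[rain→φ0] = [2, 0]
r7 m[rain→φ3] = [7, 13]
r7 m[cld→φ6] = [0, 0]
r7 m[sun→φ4] = [0, 0]
r7 m[ice→φ2] = [10, 6]
r7 m[ice→φ5] = [11, 9]
r7 m[ice→φ6] = [13, 13]
r7 m[wind→φ5] = [0, 0]
r8 m[φ0→wet] = [1, 4]
r8 m[φ0→rain] = [14, 20]
r8 m[φ1→wet] = [17, 11]
r8 m[φ1→slip] = [5, 8]
r8 m[φ2→slip] = [13, 8]
r8 m[φ2→ice] = [9, 10]
r8 m[φ3→sprk] = [10, 9]
r8 m[φ3→rain] = [2, 0]
r8 m[φ4→wet] = [6, 1]
r8 m[φ4→sun] = [16, 19]
r8 m[φ5→ice] = [6, 5]
r8 m[φ5→wind] = [14, 14]
r8 m[φ6→cld] = [14, 17]
r8 m[φ6→ice] = [4, 1]
r8 m[wet→φ0] = [23, 12]
r8 m[wet→φ1] = [7, 5]
r8 m[wet→φ4] = [18, 15]
r8 m[sprk→φ3] = [0, 0]
r8 m[slip→φ1] = [13, 8]
r8 m[slip→φ2] = [5, 8]
r8 m[rain→φ0] = [2, 0]
r8 m[rain→φ3] = [14, 20]
r8 m[cld→φ6] = [0, 0]
r8 m[sun→φ4] = [0, 0]
r8 m[ice→φ2] = [10, 6]
r8 m[ice→φ5] = [13, 11]
r8 m[ice→φ6] = [15, 15]
r8 m[wind→φ5] = [0, 0]
r9 m[φ0→wet] = [1, 4]
r9 m[φ0→rain] = [14, 20]
r9 m[φ1→wet] = [17, 11]
r9 m[φ1→slip] = [5, 8]
r9 m[φ2→slip] = [13, 8]
r9 m[φ2→ice] = [9, 10]
r9 m[φ3→sprk] = [17, 16]
r9 m[φ3→rain] = [2, 0]
r9 m[φ4→wet] = [6, 1]
r9 m[φ4→sun] = [16, 19]
r9 m[φ5→ice] = [6, 5]
r9 m[φ5→wind] = [16, 16]
r9 m[φ6→cld] = [16, 19]
r9 m[φ6→ice] = [4, 1]
r9 m[wet→φ0] = [23, 12]
r9 m[wet→φ1] = [7, 5]
r9 m[wet→φ4] = [18, 15]
r9 m[sprk→φ3] = [0, 0]
r9 m[slip→φ1] = [13, 8]
r9 m[slip→φ2] = [5, 8]
r9 m[rain→φ0] = [2, 0]
r9 m[rain→φ3] = [14, 20]
r9 m[cld→φ6] = [0, 0]
r9 m[sun→φ4] = [0, 0]
r9 m[ice→φ2] = [10, 6]
r9 m[ice→φ5] = [13, 11]
r9 m[ice→φ6] = [15, 15]
r9 m[wind→φ5] = [0, 0]
r10 m[φ0→wet] = [1, 4]
r10 m[φ0→rain] = [14, 20]
r10 m[φ1→wet] = [17, 11]
r10 m[φ1→slip] = [5, 8]
r10 m[φ2→slip] = [13, 8]
r10 m[φ2→ice] = [9, 10]
r10 m[φ3→sprk] = [17, 16]
r10 m[φ3→rain] = [2, 0]
r10 m[φ4→wet] = [6, 1]
r10 m[φ4→sun] = [16, 19]
r10 m[φ5→ice] = [6, 5]
r10 m[φ5→wind] = [16, 16]
r10 m[φ6→cld] = [16, 19]
r10 m[φ6→ice] = [4, 1]
r10 m[wet→φ0] = [23, 12]
r10 m[wet→φ1] = [7, 5]
r10 m[wet→φ4] = [18, 15]
r10 m[sprk→φ3] = [0, 0]
r10 m[slip→φ1] = [13, 8]
r10 m[slip→φ2] = [5, 8]
r10 m[rain→φ0] = [2, 0]
r10 m[rain→φ3] = [14, 20]
r10 m[cld→φ6] = [0, 0]
r10 m[sun→φ4] = [0, 0]
r10 m[ice→φ2] = [10, 6]
r10 m[ice→φ5] = [13, 11]
r10 m[ice→φ6] = [15, 15]
r10 m[wind→φ5] = [0, 0]
fixed point reached at round 10
b[ice] = ⊗ incoming = [19, 16]

b[ice] = [19, 16]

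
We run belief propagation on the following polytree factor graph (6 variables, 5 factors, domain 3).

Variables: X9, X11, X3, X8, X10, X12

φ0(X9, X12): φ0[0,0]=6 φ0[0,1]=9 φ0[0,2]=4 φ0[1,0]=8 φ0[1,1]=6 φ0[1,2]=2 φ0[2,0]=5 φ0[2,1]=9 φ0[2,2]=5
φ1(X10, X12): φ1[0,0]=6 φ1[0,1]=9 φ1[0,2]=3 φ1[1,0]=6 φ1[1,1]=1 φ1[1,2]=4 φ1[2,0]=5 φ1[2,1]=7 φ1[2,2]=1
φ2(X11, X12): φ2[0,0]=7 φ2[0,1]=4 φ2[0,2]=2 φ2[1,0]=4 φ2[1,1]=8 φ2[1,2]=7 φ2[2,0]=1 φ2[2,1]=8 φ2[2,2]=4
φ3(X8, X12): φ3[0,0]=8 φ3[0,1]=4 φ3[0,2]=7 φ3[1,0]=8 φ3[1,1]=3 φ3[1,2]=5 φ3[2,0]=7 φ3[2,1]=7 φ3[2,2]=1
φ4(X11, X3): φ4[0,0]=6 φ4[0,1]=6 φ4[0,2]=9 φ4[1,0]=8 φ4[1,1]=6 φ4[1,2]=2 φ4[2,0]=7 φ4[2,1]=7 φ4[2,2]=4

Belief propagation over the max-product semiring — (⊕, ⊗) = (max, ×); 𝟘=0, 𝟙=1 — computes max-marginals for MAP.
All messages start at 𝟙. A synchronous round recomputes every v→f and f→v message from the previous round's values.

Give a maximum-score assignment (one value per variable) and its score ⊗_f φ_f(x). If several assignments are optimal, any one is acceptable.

assignment: (X9=0, X11=1, X3=0, X8=2, X10=0, X12=1); score = 36288

init: all messages = 𝟙 over 3 values
r1 m[φ0→X9] = [9, 8, 9]
r1 m[φ0→X12] = [8, 9, 5]
r1 m[φ1→X10] = [9, 6, 7]
r1 m[φ1→X12] = [6, 9, 4]
r1 m[φ2→X11] = [7, 8, 8]
r1 m[φ2→X12] = [7, 8, 7]
r1 m[φ3→X8] = [8, 8, 7]
r1 m[φ3→X12] = [8, 7, 7]
r1 m[φ4→X11] = [9, 8, 7]
r1 m[φ4→X3] = [8, 7, 9]
r1 m[X9→φ0] = [1, 1, 1]
r1 m[X11→φ2] = [1, 1, 1]
r1 m[X11→φ4] = [1, 1, 1]
r1 m[X3→φ4] = [1, 1, 1]
r1 m[X8→φ3] = [1, 1, 1]
r1 m[X10→φ1] = [1, 1, 1]
r1 m[X12→φ0] = [1, 1, 1]
r1 m[X12→φ1] = [1, 1, 1]
r1 m[X12→φ2] = [1, 1, 1]
r1 m[X12→φ3] = [1, 1, 1]
r2 m[φ0→X9] = [9, 8, 9]
r2 m[φ0→X12] = [8, 9, 5]
r2 m[φ1→X10] = [9, 6, 7]
r2 m[φ1→X12] = [6, 9, 4]
r2 m[φ2→X11] = [7, 8, 8]
r2 m[φ2→X12] = [7, 8, 7]
r2 m[φ3→X8] = [8, 8, 7]
r2 m[φ3→X12] = [8, 7, 7]
r2 m[φ4→X11] = [9, 8, 7]
r2 m[φ4→X3] = [8, 7, 9]
r2 m[X9→φ0] = [1, 1, 1]
r2 m[X11→φ2] = [9, 8, 7]
r2 m[X11→φ4] = [7, 8, 8]
r2 m[X3→φ4] = [1, 1, 1]
r2 m[X8→φ3] = [1, 1, 1]
r2 m[X10→φ1] = [1, 1, 1]
r2 m[X12→φ0] = [336, 504, 196]
r2 m[X12→φ1] = [448, 504, 245]
r2 m[X12→φ2] = [384, 567, 140]
r2 m[X12→φ3] = [336, 648, 140]
r3 m[φ0→X9] = [4536, 3024, 4536]
r3 m[φ0→X12] = [8, 9, 5]
r3 m[φ1→X10] = [4536, 2688, 3528]
r3 m[φ1→X12] = [6, 9, 4]
r3 m[φ2→X11] = [2688, 4536, 4536]
r3 m[φ2→X12] = [63, 64, 56]
r3 m[φ3→X8] = [2688, 2688, 4536]
r3 m[φ3→X12] = [8, 7, 7]
r3 m[φ4→X11] = [9, 8, 7]
r3 m[φ4→X3] = [64, 56, 63]
r3 m[X9→φ0] = [1, 1, 1]
r3 m[X11→φ2] = [9, 8, 7]
r3 m[X11→φ4] = [7, 8, 8]
r3 m[X3→φ4] = [1, 1, 1]
r3 m[X8→φ3] = [1, 1, 1]
r3 m[X10→φ1] = [1, 1, 1]
r3 m[X12→φ0] = [336, 504, 196]
r3 m[X12→φ1] = [448, 504, 245]
r3 m[X12→φ2] = [384, 567, 140]
r3 m[X12→φ3] = [336, 648, 140]
r4 m[φ0→X9] = [4536, 3024, 4536]
r4 m[φ0→X12] = [8, 9, 5]
r4 m[φ1→X10] = [4536, 2688, 3528]
r4 m[φ1→X12] = [6, 9, 4]
r4 m[φ2→X11] = [2688, 4536, 4536]
r4 m[φ2→X12] = [63, 64, 56]
r4 m[φ3→X8] = [2688, 2688, 4536]
r4 m[φ3→X12] = [8, 7, 7]
r4 m[φ4→X11] = [9, 8, 7]
r4 m[φ4→X3] = [64, 56, 63]
r4 m[X9→φ0] = [1, 1, 1]
r4 m[X11→φ2] = [9, 8, 7]
r4 m[X11→φ4] = [2688, 4536, 4536]
r4 m[X3→φ4] = [1, 1, 1]
r4 m[X8→φ3] = [1, 1, 1]
r4 m[X10→φ1] = [1, 1, 1]
r4 m[X12→φ0] = [3024, 4032, 1568]
r4 m[X12→φ1] = [4032, 4032, 1960]
r4 m[X12→φ2] = [384, 567, 140]
r4 m[X12→φ3] = [3024, 5184, 1120]
r5 m[φ0→X9] = [36288, 24192, 36288]
r5 m[φ0→X12] = [8, 9, 5]
r5 m[φ1→X10] = [36288, 24192, 28224]
r5 m[φ1→X12] = [6, 9, 4]
r5 m[φ2→X11] = [2688, 4536, 4536]
r5 m[φ2→X12] = [63, 64, 56]
r5 m[φ3→X8] = [24192, 24192, 36288]
r5 m[φ3→X12] = [8, 7, 7]
r5 m[φ4→X11] = [9, 8, 7]
r5 m[φ4→X3] = [36288, 31752, 24192]
r5 m[X9→φ0] = [1, 1, 1]
r5 m[X11→φ2] = [9, 8, 7]
r5 m[X11→φ4] = [2688, 4536, 4536]
r5 m[X3→φ4] = [1, 1, 1]
r5 m[X8→φ3] = [1, 1, 1]
r5 m[X10→φ1] = [1, 1, 1]
r5 m[X12→φ0] = [3024, 4032, 1568]
r5 m[X12→φ1] = [4032, 4032, 1960]
r5 m[X12→φ2] = [384, 567, 140]
r5 m[X12→φ3] = [3024, 5184, 1120]
r6 m[φ0→X9] = [36288, 24192, 36288]
r6 m[φ0→X12] = [8, 9, 5]
r6 m[φ1→X10] = [36288, 24192, 28224]
r6 m[φ1→X12] = [6, 9, 4]
r6 m[φ2→X11] = [2688, 4536, 4536]
r6 m[φ2→X12] = [63, 64, 56]
r6 m[φ3→X8] = [24192, 24192, 36288]
r6 m[φ3→X12] = [8, 7, 7]
r6 m[φ4→X11] = [9, 8, 7]
r6 m[φ4→X3] = [36288, 31752, 24192]
r6 m[X9→φ0] = [1, 1, 1]
r6 m[X11→φ2] = [9, 8, 7]
r6 m[X11→φ4] = [2688, 4536, 4536]
r6 m[X3→φ4] = [1, 1, 1]
r6 m[X8→φ3] = [1, 1, 1]
r6 m[X10→φ1] = [1, 1, 1]
r6 m[X12→φ0] = [3024, 4032, 1568]
r6 m[X12→φ1] = [4032, 4032, 1960]
r6 m[X12→φ2] = [384, 567, 140]
r6 m[X12→φ3] = [3024, 5184, 1120]
fixed point reached at round 6
traceback from X9: (X9=0, X11=1, X3=0, X8=2, X10=0, X12=1), score=36288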